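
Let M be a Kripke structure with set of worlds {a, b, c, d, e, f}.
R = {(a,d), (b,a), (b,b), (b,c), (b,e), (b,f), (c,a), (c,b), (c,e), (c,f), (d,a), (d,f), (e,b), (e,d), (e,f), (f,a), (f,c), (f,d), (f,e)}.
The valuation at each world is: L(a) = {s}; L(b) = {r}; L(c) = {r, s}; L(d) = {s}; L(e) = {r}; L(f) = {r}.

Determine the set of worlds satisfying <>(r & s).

b, f

Let φ = <>(r & s). Evaluate φ at each world:
  a (successors {d}): φ is false.
  b (successors {a, b, c, e, f}): φ is true.
  c (successors {a, b, e, f}): φ is false.
  d (successors {a, f}): φ is false.
  e (successors {b, d, f}): φ is false.
  f (successors {a, c, d, e}): φ is true.
For instance, at c:
  At c: <>(r & s) requires r & s at some successor in {a, b, e, f}.
    At a: r & s is false.
    At b: r & s is false.
    At e: r & s is false.
    At f: r & s is false.
  So <>(r & s) is false at c.
Satisfying worlds: {b, f}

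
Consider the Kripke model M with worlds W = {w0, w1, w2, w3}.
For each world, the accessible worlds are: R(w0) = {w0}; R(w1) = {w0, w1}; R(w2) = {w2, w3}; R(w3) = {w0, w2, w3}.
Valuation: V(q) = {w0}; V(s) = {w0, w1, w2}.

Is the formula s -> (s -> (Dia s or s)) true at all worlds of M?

Recall that Dia ψ holds at a world iff ψ holds at some accessible world.
Let φ = s -> (s -> (Dia s or s)). Evaluate φ at each world:
  w0 (successors {w0}): φ is true.
  w1 (successors {w0, w1}): φ is true.
  w2 (successors {w2, w3}): φ is true.
  w3 (successors {w0, w2, w3}): φ is true.
For instance, at w1:
  At w1: s is true, s -> (Dia s or s) is true, so s -> (s -> (Dia s or s)) is true.
    At w1: s is true, Dia s or s is true, so s -> (Dia s or s) is true.
      At w1: Dia s is true, s is true, so Dia s or s is true.

Yes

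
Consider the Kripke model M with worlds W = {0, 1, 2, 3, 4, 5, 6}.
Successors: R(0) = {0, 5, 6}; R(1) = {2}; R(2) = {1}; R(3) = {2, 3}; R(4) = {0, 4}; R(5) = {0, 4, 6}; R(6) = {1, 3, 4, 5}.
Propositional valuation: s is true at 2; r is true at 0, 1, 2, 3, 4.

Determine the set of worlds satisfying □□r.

Recall that □ψ holds at a world iff ψ holds at every accessible world, and ◇ψ holds iff ψ holds at some accessible world.
Let φ = □□r. Evaluate φ at each world:
  0 (successors {0, 5, 6}): φ is false.
  1 (successors {2}): φ is true.
  2 (successors {1}): φ is true.
  3 (successors {2, 3}): φ is true.
  4 (successors {0, 4}): φ is false.
  5 (successors {0, 4, 6}): φ is false.
  6 (successors {1, 3, 4, 5}): φ is false.
For instance, at 5:
  At 5: □□r requires □r at every successor {0, 4, 6}.
    □r fails at 0, so □□r is false at 5.
      At 0: □r requires r at every successor {0, 5, 6}.
        r fails at 5, so □r is false at 0.
Satisfying worlds: {1, 2, 3}

1, 2, 3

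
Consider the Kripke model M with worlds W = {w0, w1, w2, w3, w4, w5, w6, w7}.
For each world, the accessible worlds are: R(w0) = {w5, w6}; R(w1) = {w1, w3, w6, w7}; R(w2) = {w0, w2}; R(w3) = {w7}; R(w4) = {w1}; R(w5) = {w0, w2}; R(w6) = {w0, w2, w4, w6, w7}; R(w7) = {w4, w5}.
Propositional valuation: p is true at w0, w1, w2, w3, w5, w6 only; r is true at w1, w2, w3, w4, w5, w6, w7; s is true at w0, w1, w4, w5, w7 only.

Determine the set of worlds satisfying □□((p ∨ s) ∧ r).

w3, w4

Recall that □ψ holds at a world iff ψ holds at every accessible world, and ◇ψ holds iff ψ holds at some accessible world.
Let φ = □□((p ∨ s) ∧ r). Evaluate φ at each world:
  w0 (successors {w5, w6}): φ is false.
  w1 (successors {w1, w3, w6, w7}): φ is false.
  w2 (successors {w0, w2}): φ is false.
  w3 (successors {w7}): φ is true.
  w4 (successors {w1}): φ is true.
  w5 (successors {w0, w2}): φ is false.
  w6 (successors {w0, w2, w4, w6, w7}): φ is false.
  w7 (successors {w4, w5}): φ is false.
For instance, at w7:
  At w7: □□((p ∨ s) ∧ r) requires □((p ∨ s) ∧ r) at every successor {w4, w5}.
    □((p ∨ s) ∧ r) fails at w5, so □□((p ∨ s) ∧ r) is false at w7.
      At w5: □((p ∨ s) ∧ r) requires (p ∨ s) ∧ r at every successor {w0, w2}.
        (p ∨ s) ∧ r fails at w0, so □((p ∨ s) ∧ r) is false at w5.
Satisfying worlds: {w3, w4}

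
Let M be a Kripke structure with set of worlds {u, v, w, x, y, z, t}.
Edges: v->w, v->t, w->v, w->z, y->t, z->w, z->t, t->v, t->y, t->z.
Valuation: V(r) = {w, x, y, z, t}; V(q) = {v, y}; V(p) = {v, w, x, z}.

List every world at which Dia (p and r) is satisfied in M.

Let φ = Dia (p and r). Evaluate φ at each world:
  u (successors ∅): φ is false.
  v (successors {w, t}): φ is true.
  w (successors {v, z}): φ is true.
  x (successors ∅): φ is false.
  y (successors {t}): φ is false.
  z (successors {w, t}): φ is true.
  t (successors {v, y, z}): φ is true.
For instance, at w:
  At w: Dia (p and r) requires p and r at some successor in {v, z}.
    p and r holds at z, so Dia (p and r) is true at w.
Satisfying worlds: {v, w, z, t}

v, w, z, t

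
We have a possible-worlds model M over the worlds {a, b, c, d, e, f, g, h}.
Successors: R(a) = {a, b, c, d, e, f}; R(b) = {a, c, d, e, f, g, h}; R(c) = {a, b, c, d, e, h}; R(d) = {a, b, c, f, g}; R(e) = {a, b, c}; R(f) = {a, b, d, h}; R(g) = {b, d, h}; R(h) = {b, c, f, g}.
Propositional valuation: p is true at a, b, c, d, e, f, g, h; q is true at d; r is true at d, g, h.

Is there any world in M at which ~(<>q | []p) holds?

No

Let φ = ~(<>q | []p). Evaluate φ at each world:
  a (successors {a, b, c, d, e, f}): φ is false.
  b (successors {a, c, d, e, f, g, h}): φ is false.
  c (successors {a, b, c, d, e, h}): φ is false.
  d (successors {a, b, c, f, g}): φ is false.
  e (successors {a, b, c}): φ is false.
  f (successors {a, b, d, h}): φ is false.
  g (successors {b, d, h}): φ is false.
  h (successors {b, c, f, g}): φ is false.
For instance, at b:
  At b: <>q | []p is true, so ~(<>q | []p) is false.
    At b: <>q is true, []p is true, so <>q | []p is true.
      At b: <>q requires q at some successor in {a, c, d, e, f, g, h}.
        q holds at d, so <>q is true at b.
      At b: []p requires p at every successor {a, c, d, e, f, g, h}.
        At a: p is true.
        At c: p is true.
        At d: p is true.
        At e: p is true.
        At f: p is true.
        At g: p is true.
        At h: p is true.
      So []p is true at b.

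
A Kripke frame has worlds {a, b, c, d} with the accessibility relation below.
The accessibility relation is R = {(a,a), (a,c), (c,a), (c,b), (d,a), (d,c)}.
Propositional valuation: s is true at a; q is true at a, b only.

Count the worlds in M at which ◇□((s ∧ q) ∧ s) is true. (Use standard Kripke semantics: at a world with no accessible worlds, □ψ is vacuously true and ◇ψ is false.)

Let φ = ◇□((s ∧ q) ∧ s). Evaluate φ at each world:
  a (successors {a, c}): φ is false.
  b (successors ∅): φ is false.
  c (successors {a, b}): φ is true.
  d (successors {a, c}): φ is false.
For instance, at c:
  At c: ◇□((s ∧ q) ∧ s) requires □((s ∧ q) ∧ s) at some successor in {a, b}.
    □((s ∧ q) ∧ s) holds at b, so ◇□((s ∧ q) ∧ s) is true at c.
      At b: no accessible worlds, so □((s ∧ q) ∧ s) holds vacuously.
Satisfying worlds: {c}

1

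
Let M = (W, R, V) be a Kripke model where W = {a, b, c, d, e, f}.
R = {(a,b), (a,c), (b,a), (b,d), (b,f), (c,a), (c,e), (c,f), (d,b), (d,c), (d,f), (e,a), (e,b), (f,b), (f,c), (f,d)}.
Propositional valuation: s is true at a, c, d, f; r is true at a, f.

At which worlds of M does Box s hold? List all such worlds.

b

Let φ = Box s. Evaluate φ at each world:
  a (successors {b, c}): φ is false.
  b (successors {a, d, f}): φ is true.
  c (successors {a, e, f}): φ is false.
  d (successors {b, c, f}): φ is false.
  e (successors {a, b}): φ is false.
  f (successors {b, c, d}): φ is false.
For instance, at b:
  At b: Box s requires s at every successor {a, d, f}.
    At a: s is true.
    At d: s is true.
    At f: s is true.
  So Box s is true at b.
Satisfying worlds: {b}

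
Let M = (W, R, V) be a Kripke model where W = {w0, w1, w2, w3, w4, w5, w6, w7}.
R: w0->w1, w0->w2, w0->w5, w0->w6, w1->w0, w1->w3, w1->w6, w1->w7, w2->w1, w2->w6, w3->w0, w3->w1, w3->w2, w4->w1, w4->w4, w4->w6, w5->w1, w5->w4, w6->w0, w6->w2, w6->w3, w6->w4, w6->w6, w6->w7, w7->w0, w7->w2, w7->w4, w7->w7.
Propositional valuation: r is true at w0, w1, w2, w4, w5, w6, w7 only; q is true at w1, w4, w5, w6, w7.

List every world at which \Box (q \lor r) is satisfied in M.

Recall that \Box ψ holds at a world iff ψ holds at every accessible world, and \Diamond ψ holds iff ψ holds at some accessible world.
Let φ = \Box (q \lor r). Evaluate φ at each world:
  w0 (successors {w1, w2, w5, w6}): φ is true.
  w1 (successors {w0, w3, w6, w7}): φ is false.
  w2 (successors {w1, w6}): φ is true.
  w3 (successors {w0, w1, w2}): φ is true.
  w4 (successors {w1, w4, w6}): φ is true.
  w5 (successors {w1, w4}): φ is true.
  w6 (successors {w0, w2, w3, w4, w6, w7}): φ is false.
  w7 (successors {w0, w2, w4, w7}): φ is true.
For instance, at w3:
  At w3: \Box (q \lor r) requires q \lor r at every successor {w0, w1, w2}.
    At w0: q \lor r is true.
    At w1: q \lor r is true.
    At w2: q \lor r is true.
  So \Box (q \lor r) is true at w3.
Satisfying worlds: {w0, w2, w3, w4, w5, w7}

w0, w2, w3, w4, w5, w7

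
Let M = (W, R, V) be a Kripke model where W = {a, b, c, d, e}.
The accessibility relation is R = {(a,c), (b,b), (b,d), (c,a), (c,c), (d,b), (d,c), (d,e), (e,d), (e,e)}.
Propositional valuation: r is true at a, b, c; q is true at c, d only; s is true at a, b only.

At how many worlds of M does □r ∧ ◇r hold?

2

Let φ = □r ∧ ◇r. Evaluate φ at each world:
  a (successors {c}): φ is true.
  b (successors {b, d}): φ is false.
  c (successors {a, c}): φ is true.
  d (successors {b, c, e}): φ is false.
  e (successors {d, e}): φ is false.
For instance, at d:
  At d: □r is false, ◇r is true, so □r ∧ ◇r is false.
    At d: □r requires r at every successor {b, c, e}.
      r fails at e, so □r is false at d.
    At d: ◇r requires r at some successor in {b, c, e}.
      r holds at b, so ◇r is true at d.
Satisfying worlds: {a, c}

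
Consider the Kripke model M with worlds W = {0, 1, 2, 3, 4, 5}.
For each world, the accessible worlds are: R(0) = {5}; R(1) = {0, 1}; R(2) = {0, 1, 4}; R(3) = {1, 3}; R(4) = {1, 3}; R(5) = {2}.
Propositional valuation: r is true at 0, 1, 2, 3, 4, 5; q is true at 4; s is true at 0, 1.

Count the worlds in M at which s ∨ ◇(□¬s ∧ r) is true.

Let φ = s ∨ ◇(□¬s ∧ r). Evaluate φ at each world:
  0 (successors {5}): φ is true.
  1 (successors {0, 1}): φ is true.
  2 (successors {0, 1, 4}): φ is true.
  3 (successors {1, 3}): φ is false.
  4 (successors {1, 3}): φ is false.
  5 (successors {2}): φ is false.
For instance, at 0:
  At 0: s is true, ◇(□¬s ∧ r) is true, so s ∨ ◇(□¬s ∧ r) is true.
    At 0: ◇(□¬s ∧ r) requires □¬s ∧ r at some successor in {5}.
      □¬s ∧ r holds at 5, so ◇(□¬s ∧ r) is true at 0.
Satisfying worlds: {0, 1, 2}

3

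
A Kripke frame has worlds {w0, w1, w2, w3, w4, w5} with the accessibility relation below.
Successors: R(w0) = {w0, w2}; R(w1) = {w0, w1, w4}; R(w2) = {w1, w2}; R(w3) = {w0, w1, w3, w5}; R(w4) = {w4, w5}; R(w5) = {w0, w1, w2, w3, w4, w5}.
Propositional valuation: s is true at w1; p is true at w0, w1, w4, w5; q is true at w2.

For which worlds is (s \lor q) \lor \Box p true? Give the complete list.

w1, w2, w4

Let φ = (s \lor q) \lor \Box p. Evaluate φ at each world:
  w0 (successors {w0, w2}): φ is false.
  w1 (successors {w0, w1, w4}): φ is true.
  w2 (successors {w1, w2}): φ is true.
  w3 (successors {w0, w1, w3, w5}): φ is false.
  w4 (successors {w4, w5}): φ is true.
  w5 (successors {w0, w1, w2, w3, w4, w5}): φ is false.
For instance, at w0:
  At w0: s \lor q is false, \Box p is false, so (s \lor q) \lor \Box p is false.
    At w0: \Box p requires p at every successor {w0, w2}.
      p fails at w2, so \Box p is false at w0.
Satisfying worlds: {w1, w2, w4}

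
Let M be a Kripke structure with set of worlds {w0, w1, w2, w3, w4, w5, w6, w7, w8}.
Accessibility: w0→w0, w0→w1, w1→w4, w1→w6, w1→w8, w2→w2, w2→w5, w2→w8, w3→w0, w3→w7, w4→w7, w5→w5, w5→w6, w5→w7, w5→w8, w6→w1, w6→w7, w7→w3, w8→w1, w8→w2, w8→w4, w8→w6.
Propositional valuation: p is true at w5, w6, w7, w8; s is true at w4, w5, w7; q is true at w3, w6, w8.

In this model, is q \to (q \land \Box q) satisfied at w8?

No

At w8: q is true, q \land \Box q is false, so q \to (q \land \Box q) is false.
  At w8: q is true, \Box q is false, so q \land \Box q is false.
    At w8: \Box q requires q at every successor {w1, w2, w4, w6}.
      q fails at w1, so \Box q is false at w8.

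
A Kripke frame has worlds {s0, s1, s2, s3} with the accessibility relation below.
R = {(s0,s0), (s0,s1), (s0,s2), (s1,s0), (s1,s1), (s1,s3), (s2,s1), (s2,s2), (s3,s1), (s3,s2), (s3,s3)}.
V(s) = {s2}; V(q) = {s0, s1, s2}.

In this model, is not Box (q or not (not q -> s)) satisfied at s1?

No

Recall that Box ψ holds at a world iff ψ holds at every accessible world, and Dia ψ holds iff ψ holds at some accessible world.
At s1: Box (q or not (not q -> s)) is true, so not Box (q or not (not q -> s)) is false.
  At s1: Box (q or not (not q -> s)) requires q or not (not q -> s) at every successor {s0, s1, s3}.
    At s0: q or not (not q -> s) is true.
    At s1: q or not (not q -> s) is true.
    At s3: q or not (not q -> s) is true.
  So Box (q or not (not q -> s)) is true at s1.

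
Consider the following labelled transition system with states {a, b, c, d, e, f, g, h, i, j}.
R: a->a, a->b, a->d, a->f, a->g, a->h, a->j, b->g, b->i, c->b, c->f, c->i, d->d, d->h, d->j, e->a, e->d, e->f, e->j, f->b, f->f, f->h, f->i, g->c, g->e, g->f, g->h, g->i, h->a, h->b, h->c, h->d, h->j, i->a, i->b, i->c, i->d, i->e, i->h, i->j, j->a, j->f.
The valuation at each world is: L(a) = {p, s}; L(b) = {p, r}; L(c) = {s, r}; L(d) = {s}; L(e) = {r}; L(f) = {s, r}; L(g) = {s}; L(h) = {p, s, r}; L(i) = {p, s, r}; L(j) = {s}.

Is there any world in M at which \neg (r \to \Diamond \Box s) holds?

Yes

Let φ = \neg (r \to \Diamond \Box s). Evaluate φ at each world:
  a (successors {a, b, d, f, g, h, j}): φ is false.
  b (successors {g, i}): φ is true.
  c (successors {b, f, i}): φ is false.
  d (successors {d, h, j}): φ is false.
  e (successors {a, d, f, j}): φ is false.
  f (successors {b, f, h, i}): φ is false.
  g (successors {c, e, f, h, i}): φ is false.
  h (successors {a, b, c, d, j}): φ is false.
  i (successors {a, b, c, d, e, h, j}): φ is false.
  j (successors {a, f}): φ is false.
Detail at b (witness):
  At b: r \to \Diamond \Box s is false, so \neg (r \to \Diamond \Box s) is true.
    At b: r is true, \Diamond \Box s is false, so r \to \Diamond \Box s is false.
      At b: \Diamond \Box s requires \Box s at some successor in {g, i}.
        At g: \Box s is false.
        At i: \Box s is false.
      So \Diamond \Box s is false at b.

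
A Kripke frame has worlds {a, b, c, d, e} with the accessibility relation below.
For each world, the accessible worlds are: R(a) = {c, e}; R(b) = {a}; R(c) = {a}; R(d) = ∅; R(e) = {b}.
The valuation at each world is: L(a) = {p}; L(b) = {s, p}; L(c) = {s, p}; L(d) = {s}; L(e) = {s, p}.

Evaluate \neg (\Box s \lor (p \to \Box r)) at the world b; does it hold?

Yes

Recall that \Box ψ holds at a world iff ψ holds at every accessible world, and \Diamond ψ holds iff ψ holds at some accessible world.
At b: \Box s \lor (p \to \Box r) is false, so \neg (\Box s \lor (p \to \Box r)) is true.
  At b: \Box s is false, p \to \Box r is false, so \Box s \lor (p \to \Box r) is false.
    At b: \Box s requires s at every successor {a}.
      s fails at a, so \Box s is false at b.
    At b: p is true, \Box r is false, so p \to \Box r is false.
      At b: \Box r requires r at every successor {a}.
        r fails at a, so \Box r is false at b.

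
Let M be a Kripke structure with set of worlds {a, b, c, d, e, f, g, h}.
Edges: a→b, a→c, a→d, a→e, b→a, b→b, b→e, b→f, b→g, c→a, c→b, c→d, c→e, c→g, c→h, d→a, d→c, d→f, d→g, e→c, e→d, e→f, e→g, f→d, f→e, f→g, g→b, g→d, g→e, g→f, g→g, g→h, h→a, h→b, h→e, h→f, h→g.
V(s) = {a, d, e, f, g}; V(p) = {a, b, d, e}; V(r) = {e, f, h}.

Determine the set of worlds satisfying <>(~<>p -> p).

a, b, c, d, e, f, g, h

Recall that <>ψ holds at a world iff ψ holds at some accessible world.
Let φ = <>(~<>p -> p). Evaluate φ at each world:
  a (successors {b, c, d, e}): φ is true.
  b (successors {a, b, e, f, g}): φ is true.
  c (successors {a, b, d, e, g, h}): φ is true.
  d (successors {a, c, f, g}): φ is true.
  e (successors {c, d, f, g}): φ is true.
  f (successors {d, e, g}): φ is true.
  g (successors {b, d, e, f, g, h}): φ is true.
  h (successors {a, b, e, f, g}): φ is true.
For instance, at c:
  At c: <>(~<>p -> p) requires ~<>p -> p at some successor in {a, b, d, e, g, h}.
    ~<>p -> p holds at a, so <>(~<>p -> p) is true at c.
      At a: ~<>p is false, p is true, so ~<>p -> p is true.
Satisfying worlds: {a, b, c, d, e, f, g, h}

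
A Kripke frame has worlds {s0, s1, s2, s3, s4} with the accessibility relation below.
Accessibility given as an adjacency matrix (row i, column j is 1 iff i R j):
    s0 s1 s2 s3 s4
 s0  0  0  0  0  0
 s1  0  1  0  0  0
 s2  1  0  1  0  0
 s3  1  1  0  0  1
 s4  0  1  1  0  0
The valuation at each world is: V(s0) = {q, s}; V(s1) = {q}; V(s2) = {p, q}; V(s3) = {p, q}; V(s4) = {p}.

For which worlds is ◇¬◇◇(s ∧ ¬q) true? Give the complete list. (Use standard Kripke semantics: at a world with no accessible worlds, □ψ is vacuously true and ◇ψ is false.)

s1, s2, s3, s4

Let φ = ◇¬◇◇(s ∧ ¬q). Evaluate φ at each world:
  s0 (successors ∅): φ is false.
  s1 (successors {s1}): φ is true.
  s2 (successors {s0, s2}): φ is true.
  s3 (successors {s0, s1, s4}): φ is true.
  s4 (successors {s1, s2}): φ is true.
For instance, at s1:
  At s1: ◇¬◇◇(s ∧ ¬q) requires ¬◇◇(s ∧ ¬q) at some successor in {s1}.
    ¬◇◇(s ∧ ¬q) holds at s1, so ◇¬◇◇(s ∧ ¬q) is true at s1.
      At s1: ◇◇(s ∧ ¬q) is false, so ¬◇◇(s ∧ ¬q) is true.
Satisfying worlds: {s1, s2, s3, s4}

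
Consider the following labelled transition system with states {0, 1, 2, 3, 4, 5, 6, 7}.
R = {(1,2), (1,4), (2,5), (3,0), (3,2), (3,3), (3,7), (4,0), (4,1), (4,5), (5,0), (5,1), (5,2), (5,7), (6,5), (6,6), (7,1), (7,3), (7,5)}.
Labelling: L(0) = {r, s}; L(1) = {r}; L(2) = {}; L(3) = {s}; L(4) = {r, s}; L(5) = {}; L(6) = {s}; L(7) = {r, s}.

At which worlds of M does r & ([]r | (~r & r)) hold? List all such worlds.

0

Let φ = r & ([]r | (~r & r)). Evaluate φ at each world:
  0 (successors ∅): φ is true.
  1 (successors {2, 4}): φ is false.
  2 (successors {5}): φ is false.
  3 (successors {0, 2, 3, 7}): φ is false.
  4 (successors {0, 1, 5}): φ is false.
  5 (successors {0, 1, 2, 7}): φ is false.
  6 (successors {5, 6}): φ is false.
  7 (successors {1, 3, 5}): φ is false.
For instance, at 5:
  At 5: r is false, []r | (~r & r) is false, so r & ([]r | (~r & r)) is false.
    At 5: []r is false, ~r & r is false, so []r | (~r & r) is false.
      At 5: []r requires r at every successor {0, 1, 2, 7}.
        r fails at 2, so []r is false at 5.
Satisfying worlds: {0}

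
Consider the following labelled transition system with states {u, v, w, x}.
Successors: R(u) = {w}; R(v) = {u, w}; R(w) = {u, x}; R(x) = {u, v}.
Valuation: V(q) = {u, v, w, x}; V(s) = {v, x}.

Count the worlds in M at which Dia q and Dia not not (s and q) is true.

Let φ = Dia q and Dia not not (s and q). Evaluate φ at each world:
  u (successors {w}): φ is false.
  v (successors {u, w}): φ is false.
  w (successors {u, x}): φ is true.
  x (successors {u, v}): φ is true.
For instance, at v:
  At v: Dia q is true, Dia not not (s and q) is false, so Dia q and Dia not not (s and q) is false.
    At v: Dia q requires q at some successor in {u, w}.
      q holds at u, so Dia q is true at v.
    At v: Dia not not (s and q) requires not not (s and q) at some successor in {u, w}.
      At u: not not (s and q) is false.
      At w: not not (s and q) is false.
    So Dia not not (s and q) is false at v.
Satisfying worlds: {w, x}

2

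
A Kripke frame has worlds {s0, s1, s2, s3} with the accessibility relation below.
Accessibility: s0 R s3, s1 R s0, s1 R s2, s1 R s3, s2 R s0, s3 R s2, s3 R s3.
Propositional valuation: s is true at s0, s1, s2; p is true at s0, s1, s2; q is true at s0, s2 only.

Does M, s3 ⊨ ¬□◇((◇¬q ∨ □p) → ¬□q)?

No

At s3: □◇((◇¬q ∨ □p) → ¬□q) is true, so ¬□◇((◇¬q ∨ □p) → ¬□q) is false.
  At s3: □◇((◇¬q ∨ □p) → ¬□q) requires ◇((◇¬q ∨ □p) → ¬□q) at every successor {s2, s3}.
      At s2: ◇((◇¬q ∨ □p) → ¬□q) requires (◇¬q ∨ □p) → ¬□q at some successor in {s0}.
        (◇¬q ∨ □p) → ¬□q holds at s0, so ◇((◇¬q ∨ □p) → ¬□q) is true at s2.
      At s3: ◇((◇¬q ∨ □p) → ¬□q) requires (◇¬q ∨ □p) → ¬□q at some successor in {s2, s3}.
        (◇¬q ∨ □p) → ¬□q holds at s3, so ◇((◇¬q ∨ □p) → ¬□q) is true at s3.
  So □◇((◇¬q ∨ □p) → ¬□q) is true at s3.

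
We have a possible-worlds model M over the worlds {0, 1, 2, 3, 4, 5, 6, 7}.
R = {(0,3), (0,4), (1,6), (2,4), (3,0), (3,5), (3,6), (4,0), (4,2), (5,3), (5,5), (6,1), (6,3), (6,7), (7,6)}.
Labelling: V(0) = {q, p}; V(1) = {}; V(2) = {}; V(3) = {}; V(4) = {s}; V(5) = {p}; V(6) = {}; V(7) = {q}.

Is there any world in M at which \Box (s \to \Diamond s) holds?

Yes

Recall that \Box ψ holds at a world iff ψ holds at every accessible world, and \Diamond ψ holds iff ψ holds at some accessible world.
Let φ = \Box (s \to \Diamond s). Evaluate φ at each world:
  0 (successors {3, 4}): φ is false.
  1 (successors {6}): φ is true.
  2 (successors {4}): φ is false.
  3 (successors {0, 5, 6}): φ is true.
  4 (successors {0, 2}): φ is true.
  5 (successors {3, 5}): φ is true.
  6 (successors {1, 3, 7}): φ is true.
  7 (successors {6}): φ is true.
Detail at 1 (witness):
  At 1: \Box (s \to \Diamond s) requires s \to \Diamond s at every successor {6}.
      At 6: s is false, \Diamond s is false, so s \to \Diamond s is true.
  So \Box (s \to \Diamond s) is true at 1.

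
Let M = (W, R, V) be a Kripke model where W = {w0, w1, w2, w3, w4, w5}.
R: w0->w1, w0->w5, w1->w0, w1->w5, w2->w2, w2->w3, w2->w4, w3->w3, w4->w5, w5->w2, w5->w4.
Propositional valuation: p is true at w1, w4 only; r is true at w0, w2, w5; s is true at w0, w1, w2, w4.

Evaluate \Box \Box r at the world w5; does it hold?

No

Recall that \Box ψ holds at a world iff ψ holds at every accessible world, and \Diamond ψ holds iff ψ holds at some accessible world.
At w5: \Box \Box r requires \Box r at every successor {w2, w4}.
  \Box r fails at w2, so \Box \Box r is false at w5.
    At w2: \Box r requires r at every successor {w2, w3, w4}.
      r fails at w3, so \Box r is false at w2.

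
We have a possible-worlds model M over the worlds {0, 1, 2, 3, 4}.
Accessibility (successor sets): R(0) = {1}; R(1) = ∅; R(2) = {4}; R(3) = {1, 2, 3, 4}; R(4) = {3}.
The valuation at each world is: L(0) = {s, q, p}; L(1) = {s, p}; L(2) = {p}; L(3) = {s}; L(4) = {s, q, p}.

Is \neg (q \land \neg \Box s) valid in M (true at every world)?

Yes

Let φ = \neg (q \land \neg \Box s). Evaluate φ at each world:
  0 (successors {1}): φ is true.
  1 (successors ∅): φ is true.
  2 (successors {4}): φ is true.
  3 (successors {1, 2, 3, 4}): φ is true.
  4 (successors {3}): φ is true.
For instance, at 4:
  At 4: q \land \neg \Box s is false, so \neg (q \land \neg \Box s) is true.
    At 4: q is true, \neg \Box s is false, so q \land \neg \Box s is false.
      At 4: \Box s is true, so \neg \Box s is false.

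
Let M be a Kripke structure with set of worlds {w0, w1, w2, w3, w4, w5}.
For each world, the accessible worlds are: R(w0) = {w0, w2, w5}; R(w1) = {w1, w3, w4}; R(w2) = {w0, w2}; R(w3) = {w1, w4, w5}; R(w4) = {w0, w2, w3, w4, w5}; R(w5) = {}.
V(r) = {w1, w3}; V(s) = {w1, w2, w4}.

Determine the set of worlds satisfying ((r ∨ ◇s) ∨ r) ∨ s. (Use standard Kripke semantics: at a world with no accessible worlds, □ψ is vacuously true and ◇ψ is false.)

Let φ = ((r ∨ ◇s) ∨ r) ∨ s. Evaluate φ at each world:
  w0 (successors {w0, w2, w5}): φ is true.
  w1 (successors {w1, w3, w4}): φ is true.
  w2 (successors {w0, w2}): φ is true.
  w3 (successors {w1, w4, w5}): φ is true.
  w4 (successors {w0, w2, w3, w4, w5}): φ is true.
  w5 (successors ∅): φ is false.
For instance, at w0:
  At w0: (r ∨ ◇s) ∨ r is true, s is false, so ((r ∨ ◇s) ∨ r) ∨ s is true.
    At w0: r ∨ ◇s is true, r is false, so (r ∨ ◇s) ∨ r is true.
      At w0: r is false, ◇s is true, so r ∨ ◇s is true.
Satisfying worlds: {w0, w1, w2, w3, w4}

w0, w1, w2, w3, w4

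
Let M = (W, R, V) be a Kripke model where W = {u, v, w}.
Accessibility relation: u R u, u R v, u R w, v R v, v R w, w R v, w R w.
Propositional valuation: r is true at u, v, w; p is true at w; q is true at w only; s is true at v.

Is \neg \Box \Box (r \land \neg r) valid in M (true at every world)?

Recall that \Box ψ holds at a world iff ψ holds at every accessible world, and \Diamond ψ holds iff ψ holds at some accessible world.
Let φ = \neg \Box \Box (r \land \neg r). Evaluate φ at each world:
  u (successors {u, v, w}): φ is true.
  v (successors {v, w}): φ is true.
  w (successors {v, w}): φ is true.
For instance, at v:
  At v: \Box \Box (r \land \neg r) is false, so \neg \Box \Box (r \land \neg r) is true.
    At v: \Box \Box (r \land \neg r) requires \Box (r \land \neg r) at every successor {v, w}.
      \Box (r \land \neg r) fails at v, so \Box \Box (r \land \neg r) is false at v.

Yes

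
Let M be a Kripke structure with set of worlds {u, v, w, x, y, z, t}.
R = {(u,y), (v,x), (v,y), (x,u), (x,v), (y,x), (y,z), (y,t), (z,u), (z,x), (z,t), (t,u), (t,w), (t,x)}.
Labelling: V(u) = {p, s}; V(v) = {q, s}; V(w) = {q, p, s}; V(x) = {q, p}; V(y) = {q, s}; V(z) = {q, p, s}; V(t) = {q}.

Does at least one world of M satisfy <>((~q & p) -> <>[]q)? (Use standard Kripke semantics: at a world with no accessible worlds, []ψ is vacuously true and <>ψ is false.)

Yes

Let φ = <>((~q & p) -> <>[]q). Evaluate φ at each world:
  u (successors {y}): φ is true.
  v (successors {x, y}): φ is true.
  w (successors ∅): φ is false.
  x (successors {u, v}): φ is true.
  y (successors {x, z, t}): φ is true.
  z (successors {u, x, t}): φ is true.
  t (successors {u, w, x}): φ is true.
Detail at u (witness):
  At u: <>((~q & p) -> <>[]q) requires (~q & p) -> <>[]q at some successor in {y}.
    (~q & p) -> <>[]q holds at y, so <>((~q & p) -> <>[]q) is true at u.
      At y: ~q & p is false, <>[]q is false, so (~q & p) -> <>[]q is true.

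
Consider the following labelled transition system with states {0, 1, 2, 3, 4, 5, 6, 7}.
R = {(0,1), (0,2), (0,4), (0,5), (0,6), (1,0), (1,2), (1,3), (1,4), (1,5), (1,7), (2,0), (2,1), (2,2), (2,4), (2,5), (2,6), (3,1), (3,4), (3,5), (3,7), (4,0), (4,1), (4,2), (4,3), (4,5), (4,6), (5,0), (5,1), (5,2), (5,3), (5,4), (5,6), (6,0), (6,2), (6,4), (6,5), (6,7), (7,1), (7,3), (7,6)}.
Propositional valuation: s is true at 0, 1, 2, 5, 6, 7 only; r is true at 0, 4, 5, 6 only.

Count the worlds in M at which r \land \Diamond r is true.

Recall that \Diamond ψ holds at a world iff ψ holds at some accessible world.
Let φ = r \land \Diamond r. Evaluate φ at each world:
  0 (successors {1, 2, 4, 5, 6}): φ is true.
  1 (successors {0, 2, 3, 4, 5, 7}): φ is false.
  2 (successors {0, 1, 2, 4, 5, 6}): φ is false.
  3 (successors {1, 4, 5, 7}): φ is false.
  4 (successors {0, 1, 2, 3, 5, 6}): φ is true.
  5 (successors {0, 1, 2, 3, 4, 6}): φ is true.
  6 (successors {0, 2, 4, 5, 7}): φ is true.
  7 (successors {1, 3, 6}): φ is false.
For instance, at 3:
  At 3: r is false, \Diamond r is true, so r \land \Diamond r is false.
    At 3: \Diamond r requires r at some successor in {1, 4, 5, 7}.
      r holds at 4, so \Diamond r is true at 3.
Satisfying worlds: {0, 4, 5, 6}

4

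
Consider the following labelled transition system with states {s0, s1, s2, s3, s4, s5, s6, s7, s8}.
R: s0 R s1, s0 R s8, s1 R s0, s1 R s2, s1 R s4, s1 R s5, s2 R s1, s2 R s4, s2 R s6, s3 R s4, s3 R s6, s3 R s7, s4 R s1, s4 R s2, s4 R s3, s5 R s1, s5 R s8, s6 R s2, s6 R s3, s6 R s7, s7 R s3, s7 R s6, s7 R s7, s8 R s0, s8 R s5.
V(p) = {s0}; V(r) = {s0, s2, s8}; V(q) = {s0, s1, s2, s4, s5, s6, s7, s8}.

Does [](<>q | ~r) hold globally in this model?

Yes

Recall that []ψ holds at a world iff ψ holds at every accessible world, and <>ψ holds iff ψ holds at some accessible world.
Let φ = [](<>q | ~r). Evaluate φ at each world:
  s0 (successors {s1, s8}): φ is true.
  s1 (successors {s0, s2, s4, s5}): φ is true.
  s2 (successors {s1, s4, s6}): φ is true.
  s3 (successors {s4, s6, s7}): φ is true.
  s4 (successors {s1, s2, s3}): φ is true.
  s5 (successors {s1, s8}): φ is true.
  s6 (successors {s2, s3, s7}): φ is true.
  s7 (successors {s3, s6, s7}): φ is true.
  s8 (successors {s0, s5}): φ is true.
For instance, at s7:
  At s7: [](<>q | ~r) requires <>q | ~r at every successor {s3, s6, s7}.
      At s3: <>q is true, ~r is true, so <>q | ~r is true.
      At s6: <>q is true, ~r is true, so <>q | ~r is true.
      At s7: <>q is true, ~r is true, so <>q | ~r is true.
  So [](<>q | ~r) is true at s7.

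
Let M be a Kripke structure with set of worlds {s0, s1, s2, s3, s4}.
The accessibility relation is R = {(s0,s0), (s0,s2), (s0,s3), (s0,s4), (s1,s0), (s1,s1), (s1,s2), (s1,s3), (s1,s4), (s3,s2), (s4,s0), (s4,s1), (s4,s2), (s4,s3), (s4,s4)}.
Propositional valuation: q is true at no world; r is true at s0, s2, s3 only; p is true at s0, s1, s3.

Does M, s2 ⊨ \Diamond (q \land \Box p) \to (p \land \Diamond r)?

Yes

Recall that \Box ψ holds at a world iff ψ holds at every accessible world, and \Diamond ψ holds iff ψ holds at some accessible world.
At s2: \Diamond (q \land \Box p) is false, p \land \Diamond r is false, so \Diamond (q \land \Box p) \to (p \land \Diamond r) is true.
  At s2: no accessible worlds, so \Diamond (q \land \Box p) is false.
  At s2: p is false, \Diamond r is false, so p \land \Diamond r is false.
    At s2: no accessible worlds, so \Diamond r is false.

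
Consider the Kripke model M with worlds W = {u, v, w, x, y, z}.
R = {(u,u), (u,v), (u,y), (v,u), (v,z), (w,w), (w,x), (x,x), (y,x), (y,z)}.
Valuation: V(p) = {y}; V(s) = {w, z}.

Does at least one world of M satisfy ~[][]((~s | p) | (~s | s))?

No

Let φ = ~[][]((~s | p) | (~s | s)). Evaluate φ at each world:
  u (successors {u, v, y}): φ is false.
  v (successors {u, z}): φ is false.
  w (successors {w, x}): φ is false.
  x (successors {x}): φ is false.
  y (successors {x, z}): φ is false.
  z (successors ∅): φ is false.
For instance, at u:
  At u: [][]((~s | p) | (~s | s)) is true, so ~[][]((~s | p) | (~s | s)) is false.
    At u: [][]((~s | p) | (~s | s)) requires []((~s | p) | (~s | s)) at every successor {u, v, y}.
      At u: []((~s | p) | (~s | s)) is true.
      At v: []((~s | p) | (~s | s)) is true.
      At y: []((~s | p) | (~s | s)) is true.
    So [][]((~s | p) | (~s | s)) is true at u.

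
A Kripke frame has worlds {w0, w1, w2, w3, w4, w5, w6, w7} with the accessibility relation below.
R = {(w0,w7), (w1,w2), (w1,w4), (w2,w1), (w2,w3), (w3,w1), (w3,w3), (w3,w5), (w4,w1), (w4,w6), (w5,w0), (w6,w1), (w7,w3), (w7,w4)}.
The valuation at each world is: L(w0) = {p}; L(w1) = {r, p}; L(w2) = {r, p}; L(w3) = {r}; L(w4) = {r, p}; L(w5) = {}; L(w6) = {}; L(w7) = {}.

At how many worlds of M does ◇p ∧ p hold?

3

Let φ = ◇p ∧ p. Evaluate φ at each world:
  w0 (successors {w7}): φ is false.
  w1 (successors {w2, w4}): φ is true.
  w2 (successors {w1, w3}): φ is true.
  w3 (successors {w1, w3, w5}): φ is false.
  w4 (successors {w1, w6}): φ is true.
  w5 (successors {w0}): φ is false.
  w6 (successors {w1}): φ is false.
  w7 (successors {w3, w4}): φ is false.
For instance, at w5:
  At w5: ◇p is true, p is false, so ◇p ∧ p is false.
    At w5: ◇p requires p at some successor in {w0}.
      p holds at w0, so ◇p is true at w5.
Satisfying worlds: {w1, w2, w4}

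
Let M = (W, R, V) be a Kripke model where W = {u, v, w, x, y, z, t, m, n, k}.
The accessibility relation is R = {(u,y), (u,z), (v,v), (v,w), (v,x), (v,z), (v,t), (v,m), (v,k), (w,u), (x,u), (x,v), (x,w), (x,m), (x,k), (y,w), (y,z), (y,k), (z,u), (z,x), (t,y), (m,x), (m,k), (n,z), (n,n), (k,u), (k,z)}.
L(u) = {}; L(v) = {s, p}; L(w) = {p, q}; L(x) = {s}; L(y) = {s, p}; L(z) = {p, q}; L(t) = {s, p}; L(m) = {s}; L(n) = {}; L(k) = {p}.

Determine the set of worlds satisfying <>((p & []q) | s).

u, v, x, z, t, m

Recall that []ψ holds at a world iff ψ holds at every accessible world, and <>ψ holds iff ψ holds at some accessible world.
Let φ = <>((p & []q) | s). Evaluate φ at each world:
  u (successors {y, z}): φ is true.
  v (successors {v, w, x, z, t, m, k}): φ is true.
  w (successors {u}): φ is false.
  x (successors {u, v, w, m, k}): φ is true.
  y (successors {w, z, k}): φ is false.
  z (successors {u, x}): φ is true.
  t (successors {y}): φ is true.
  m (successors {x, k}): φ is true.
  n (successors {z, n}): φ is false.
  k (successors {u, z}): φ is false.
For instance, at z:
  At z: <>((p & []q) | s) requires (p & []q) | s at some successor in {u, x}.
    (p & []q) | s holds at x, so <>((p & []q) | s) is true at z.
      At x: p & []q is false, s is true, so (p & []q) | s is true.
Satisfying worlds: {u, v, x, z, t, m}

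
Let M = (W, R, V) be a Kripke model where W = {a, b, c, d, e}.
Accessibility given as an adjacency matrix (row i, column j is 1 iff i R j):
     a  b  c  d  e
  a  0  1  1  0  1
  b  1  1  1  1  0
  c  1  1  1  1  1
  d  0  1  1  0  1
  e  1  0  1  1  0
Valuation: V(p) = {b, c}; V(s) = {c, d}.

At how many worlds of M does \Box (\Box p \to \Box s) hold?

5

Let φ = \Box (\Box p \to \Box s). Evaluate φ at each world:
  a (successors {b, c, e}): φ is true.
  b (successors {a, b, c, d}): φ is true.
  c (successors {a, b, c, d, e}): φ is true.
  d (successors {b, c, e}): φ is true.
  e (successors {a, c, d}): φ is true.
For instance, at d:
  At d: \Box (\Box p \to \Box s) requires \Box p \to \Box s at every successor {b, c, e}.
      At b: \Box p is false, \Box s is false, so \Box p \to \Box s is true.
      At c: \Box p is false, \Box s is false, so \Box p \to \Box s is true.
      At e: \Box p is false, \Box s is false, so \Box p \to \Box s is true.
  So \Box (\Box p \to \Box s) is true at d.
Satisfying worlds: {a, b, c, d, e}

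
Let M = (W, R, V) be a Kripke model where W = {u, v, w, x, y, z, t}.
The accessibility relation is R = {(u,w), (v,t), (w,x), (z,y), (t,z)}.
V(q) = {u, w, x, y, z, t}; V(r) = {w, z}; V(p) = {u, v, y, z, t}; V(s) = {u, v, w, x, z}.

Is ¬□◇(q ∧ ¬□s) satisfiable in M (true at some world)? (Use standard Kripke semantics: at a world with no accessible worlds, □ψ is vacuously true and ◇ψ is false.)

Yes

Let φ = ¬□◇(q ∧ ¬□s). Evaluate φ at each world:
  u (successors {w}): φ is true.
  v (successors {t}): φ is false.
  w (successors {x}): φ is true.
  x (successors ∅): φ is false.
  y (successors ∅): φ is false.
  z (successors {y}): φ is true.
  t (successors {z}): φ is true.
Detail at u (witness):
  At u: □◇(q ∧ ¬□s) is false, so ¬□◇(q ∧ ¬□s) is true.
    At u: □◇(q ∧ ¬□s) requires ◇(q ∧ ¬□s) at every successor {w}.
      ◇(q ∧ ¬□s) fails at w, so □◇(q ∧ ¬□s) is false at u.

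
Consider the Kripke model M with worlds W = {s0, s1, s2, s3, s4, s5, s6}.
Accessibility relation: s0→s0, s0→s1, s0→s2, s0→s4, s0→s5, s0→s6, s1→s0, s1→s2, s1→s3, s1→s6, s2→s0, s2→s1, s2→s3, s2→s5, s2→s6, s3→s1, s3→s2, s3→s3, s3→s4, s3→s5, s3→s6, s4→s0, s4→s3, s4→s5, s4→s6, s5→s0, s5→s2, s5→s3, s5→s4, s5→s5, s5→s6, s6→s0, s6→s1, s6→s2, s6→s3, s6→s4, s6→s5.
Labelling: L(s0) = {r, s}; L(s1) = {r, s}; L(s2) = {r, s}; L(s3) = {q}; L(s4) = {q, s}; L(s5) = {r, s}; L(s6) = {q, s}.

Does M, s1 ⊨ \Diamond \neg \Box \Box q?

Recall that \Box ψ holds at a world iff ψ holds at every accessible world, and \Diamond ψ holds iff ψ holds at some accessible world.
At s1: \Diamond \neg \Box \Box q requires \neg \Box \Box q at some successor in {s0, s2, s3, s6}.
  \neg \Box \Box q holds at s0, so \Diamond \neg \Box \Box q is true at s1.
    At s0: \Box \Box q is false, so \neg \Box \Box q is true.
      At s0: \Box \Box q requires \Box q at every successor {s0, s1, s2, s4, s5, s6}.
        \Box q fails at s0, so \Box \Box q is false at s0.

Yes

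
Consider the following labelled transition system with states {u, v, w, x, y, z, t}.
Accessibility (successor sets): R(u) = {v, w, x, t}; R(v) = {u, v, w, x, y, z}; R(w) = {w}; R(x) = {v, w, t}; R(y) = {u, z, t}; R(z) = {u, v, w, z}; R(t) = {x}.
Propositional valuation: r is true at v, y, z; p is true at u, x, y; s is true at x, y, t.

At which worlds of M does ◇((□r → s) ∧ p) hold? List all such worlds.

u, v, y, z, t

Recall that □ψ holds at a world iff ψ holds at every accessible world, and ◇ψ holds iff ψ holds at some accessible world.
Let φ = ◇((□r → s) ∧ p). Evaluate φ at each world:
  u (successors {v, w, x, t}): φ is true.
  v (successors {u, v, w, x, y, z}): φ is true.
  w (successors {w}): φ is false.
  x (successors {v, w, t}): φ is false.
  y (successors {u, z, t}): φ is true.
  z (successors {u, v, w, z}): φ is true.
  t (successors {x}): φ is true.
For instance, at w:
  At w: ◇((□r → s) ∧ p) requires (□r → s) ∧ p at some successor in {w}.
    At w: (□r → s) ∧ p is false.
  So ◇((□r → s) ∧ p) is false at w.
Satisfying worlds: {u, v, y, z, t}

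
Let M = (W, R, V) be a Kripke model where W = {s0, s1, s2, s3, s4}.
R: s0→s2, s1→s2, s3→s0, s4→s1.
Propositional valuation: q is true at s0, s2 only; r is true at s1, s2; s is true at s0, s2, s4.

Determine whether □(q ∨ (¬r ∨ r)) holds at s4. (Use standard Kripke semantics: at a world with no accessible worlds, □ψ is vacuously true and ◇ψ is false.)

At s4: □(q ∨ (¬r ∨ r)) requires q ∨ (¬r ∨ r) at every successor {s1}.
  At s1: q ∨ (¬r ∨ r) is true.
So □(q ∨ (¬r ∨ r)) is true at s4.

Yes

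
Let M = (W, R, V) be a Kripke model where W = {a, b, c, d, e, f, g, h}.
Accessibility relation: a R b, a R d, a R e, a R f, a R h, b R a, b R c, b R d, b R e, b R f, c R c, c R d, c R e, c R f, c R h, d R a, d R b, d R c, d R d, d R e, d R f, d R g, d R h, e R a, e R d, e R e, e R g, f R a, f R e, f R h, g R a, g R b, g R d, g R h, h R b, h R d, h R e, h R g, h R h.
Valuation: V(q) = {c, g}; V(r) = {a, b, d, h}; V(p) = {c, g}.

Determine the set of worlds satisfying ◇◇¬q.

Recall that ◇ψ holds at a world iff ψ holds at some accessible world.
Let φ = ◇◇¬q. Evaluate φ at each world:
  a (successors {b, d, e, f, h}): φ is true.
  b (successors {a, c, d, e, f}): φ is true.
  c (successors {c, d, e, f, h}): φ is true.
  d (successors {a, b, c, d, e, f, g, h}): φ is true.
  e (successors {a, d, e, g}): φ is true.
  f (successors {a, e, h}): φ is true.
  g (successors {a, b, d, h}): φ is true.
  h (successors {b, d, e, g, h}): φ is true.
For instance, at d:
  At d: ◇◇¬q requires ◇¬q at some successor in {a, b, c, d, e, f, g, h}.
    ◇¬q holds at a, so ◇◇¬q is true at d.
      At a: ◇¬q requires ¬q at some successor in {b, d, e, f, h}.
        ¬q holds at b, so ◇¬q is true at a.
Satisfying worlds: {a, b, c, d, e, f, g, h}

a, b, c, d, e, f, g, h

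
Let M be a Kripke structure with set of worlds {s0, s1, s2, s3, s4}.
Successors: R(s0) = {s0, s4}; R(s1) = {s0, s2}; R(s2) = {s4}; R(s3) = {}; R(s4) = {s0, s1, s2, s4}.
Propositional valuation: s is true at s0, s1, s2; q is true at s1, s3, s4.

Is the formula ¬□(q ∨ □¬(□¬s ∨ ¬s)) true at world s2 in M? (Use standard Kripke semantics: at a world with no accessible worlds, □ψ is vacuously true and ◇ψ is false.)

No

At s2: □(q ∨ □¬(□¬s ∨ ¬s)) is true, so ¬□(q ∨ □¬(□¬s ∨ ¬s)) is false.
  At s2: □(q ∨ □¬(□¬s ∨ ¬s)) requires q ∨ □¬(□¬s ∨ ¬s) at every successor {s4}.
      At s4: q is true, □¬(□¬s ∨ ¬s) is false, so q ∨ □¬(□¬s ∨ ¬s) is true.
  So □(q ∨ □¬(□¬s ∨ ¬s)) is true at s2.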